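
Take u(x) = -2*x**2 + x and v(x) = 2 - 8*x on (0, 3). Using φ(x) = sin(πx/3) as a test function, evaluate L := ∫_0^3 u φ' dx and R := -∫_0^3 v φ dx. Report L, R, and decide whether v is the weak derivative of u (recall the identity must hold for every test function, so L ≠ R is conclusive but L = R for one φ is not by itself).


LHS = 30/π, RHS = 60/π. No, v is not the weak derivative of u.

u(x) = -2*x**2 + x, classical derivative u'(x) = 1 - 4*x.
φ(x) = sin(πx/3), so φ'(x) = π*cos(π*x/3)/3.
Note φ(0) = φ(3) = 0, so the boundary term u·φ vanishes.
LHS = ∫_0^3 u(x) φ'(x) dx = ∫_0^3 (-2*π*x^2*cos(π*x/3)/3 + π*x*cos(π*x/3)/3) dx. Term by term:
  ∫_0^3 -2*π*x^2*cos(π*x/3)/3 dx = 36/π;  ∫_0^3 π*x*cos(π*x/3)/3 dx = -6/π.
Sum: 36/π − 6/π = 30/π.
So LHS = 30/π.
∫_0^3 v(x) φ(x) dx = ∫_0^3 (-8*x*sin(π*x/3) + 2*sin(π*x/3)) dx. Term by term:
  ∫_0^3 2*sin(π*x/3) dx = 12/π;  ∫_0^3 -8*x*sin(π*x/3) dx = -72/π.
Sum: 12/π − 72/π = -60/π.
So RHS = -∫_0^3 v(x) φ(x) dx = 60/π.
LHS − RHS = -30/π ≠ 0, so the identity fails.
(For a valid weak derivative the identity must hold for EVERY test function, in particular this one. The failure shows v is NOT the weak derivative of u.)
Correct weak derivative would be u'(x) = 1 - 4*x.


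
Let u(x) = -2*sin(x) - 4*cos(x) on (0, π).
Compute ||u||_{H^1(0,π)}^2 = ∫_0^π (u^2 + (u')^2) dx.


||u||_{H^1(0,π)}^2 = 20*π

u'(x) = 4*sin(x) - 2*cos(x).
Expand u² and (u')² and integrate term by term on (0, π), using: for integers n ≥ 1, ∫_0^π sin²(nx) dx = ∫_0^π cos²(nx) dx = π/2; for n ≠ n', ∫_0^π sin(nx)sin(n'x) dx = ∫_0^π cos(nx)cos(n'x) dx = 0; and by product-to-sum, ∫_0^π sin(nx)cos(n'x) dx = ½∫_0^π [sin((n+n')x) + sin((n−n')x)] dx, which is 0 when n+n' is even and 2n/(n²−n'²) when n+n' is odd (it need not vanish on (0, π)).
  u² squared terms: (-4)²·∫cos(x)² dx = 16·π/2 = 8*π;  (-2)²·∫sin(x)² dx = 4·π/2 = 2*π.
  u² cross terms: 2·(-4)·(-2)·∫cos(x)·sin(x) dx = 16·(0) = 0.
  So ∫_0^π u² dx = 8*π + 2*π + 0 = 10*π.
  (u')² squared terms: (-2)²·∫cos(x)² dx = 4·π/2 = 2*π;  (4)²·∫sin(x)² dx = 16·π/2 = 8*π.
  (u')² cross terms: 2·(-2)·(4)·∫cos(x)·sin(x) dx = -16·(0) = 0.
  So ∫_0^π (u')² dx = 2*π + 8*π + 0 = 10*π.
||u||_{H^1}^2 = (10*π) + (10*π) = 20*π.


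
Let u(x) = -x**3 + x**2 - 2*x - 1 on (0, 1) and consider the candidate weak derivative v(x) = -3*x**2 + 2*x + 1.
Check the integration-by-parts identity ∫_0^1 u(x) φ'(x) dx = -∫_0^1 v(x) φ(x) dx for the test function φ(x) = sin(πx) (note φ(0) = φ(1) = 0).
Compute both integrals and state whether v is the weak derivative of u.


LHS = -12/π^3 + 5/π, RHS = (-12 - π^2)/π^3. No, v is not the weak derivative of u.

u(x) = -x**3 + x**2 - 2*x - 1, classical derivative u'(x) = -3*x**2 + 2*x - 2.
φ(x) = sin(πx), so φ'(x) = π*cos(π*x).
Note φ(0) = φ(1) = 0, so the boundary term u·φ vanishes.
LHS = ∫_0^1 u(x) φ'(x) dx = ∫_0^1 (-π*x^3*cos(π*x) + π*x^2*cos(π*x) - 2*π*x*cos(π*x) - π*cos(π*x)) dx. Term by term:
  ∫_0^1 -π*cos(π*x) dx = 0;  ∫_0^1 π*x^2*cos(π*x) dx = -2/π;  ∫_0^1 -π*x^3*cos(π*x) dx = -12/π^3 + 3/π;
  ∫_0^1 -2*π*x*cos(π*x) dx = 4/π.
Sum: 0 − 2/π + -12/π^3 + 3/π + 4/π = -12/π^3 + 5/π.
So LHS = -12/π^3 + 5/π.
∫_0^1 v(x) φ(x) dx = ∫_0^1 (-3*x^2*sin(π*x) + 2*x*sin(π*x) + sin(π*x)) dx. Term by term:
  ∫_0^1 -3*x^2*sin(π*x) dx = -3/π + 12/π^3;  ∫_0^1 2*x*sin(π*x) dx = 2/π;  ∫_0^1 sin(π*x) dx = 2/π.
Sum: -3/π + 12/π^3 + 2/π + 2/π = (π^2 + 12)/π^3.
So RHS = -∫_0^1 v(x) φ(x) dx = (-12 - π^2)/π^3.
LHS − RHS = 6/π ≠ 0, so the identity fails.
(For a valid weak derivative the identity must hold for EVERY test function, in particular this one. The failure shows v is NOT the weak derivative of u.)
Correct weak derivative would be u'(x) = -3*x**2 + 2*x - 2.


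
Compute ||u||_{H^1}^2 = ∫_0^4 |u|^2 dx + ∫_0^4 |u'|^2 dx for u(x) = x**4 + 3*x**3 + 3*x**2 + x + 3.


||u||_{H^1}^2 = 16069000/63

The H^1 norm (squared) on an interval (0, L) is
  ||u||_{H^1}^2 = ∫_0^L u(x)^2 dx + ∫_0^L u'(x)^2 dx.
Compute u'(x) = 4*x**3 + 9*x**2 + 6*x + 1.
Then u(x)^2 = x**8 + 6*x**7 + 15*x**6 + 20*x**5 + 21*x**4 + 24*x**3 + 19*x**2 + 6*x + 9 and u'(x)^2 = 16*x**6 + 72*x**5 + 129*x**4 + 116*x**3 + 54*x**2 + 12*x + 1.
Integrate each monomial from 0 to 4 using ∫_0^4 c·x^n dx = c·4^(n+1)/(n+1):
  ∫_0^4 u(x)^2 dx = ∫_0^4 (x^8 + 6*x^7 + 15*x^6 + 20*x^5 + 21*x^4 + 24*x^3 + 19*x^2 + 6*x + 9) dx. Term by term:
    ∫_0^4 x^8 dx = 262144/9;  ∫_0^4 6*x^7 dx = 49152;  ∫_0^4 15*x^6 dx = 245760/7;
    ∫_0^4 20*x^5 dx = 40960/3;  ∫_0^4 21*x^4 dx = 21504/5;  ∫_0^4 24*x^3 dx = 1536;
    ∫_0^4 19*x^2 dx = 1216/3;  ∫_0^4 6*x dx = 48;  ∫_0^4 9 dx = 36.
  Sum: 262144/9 + 49152 + 245760/7 + 40960/3 + 21504/5 + 1536 + 1216/3 + 48 + 36 = 42010652/315.
  ∫_0^4 u'(x)^2 dx = ∫_0^4 (16*x^6 + 72*x^5 + 129*x^4 + 116*x^3 + 54*x^2 + 12*x + 1) dx. Term by term:
    ∫_0^4 16*x^6 dx = 262144/7;  ∫_0^4 72*x^5 dx = 49152;  ∫_0^4 129*x^4 dx = 132096/5;
    ∫_0^4 116*x^3 dx = 7424;  ∫_0^4 54*x^2 dx = 1152;  ∫_0^4 12*x dx = 96;
    ∫_0^4 1 dx = 4.
  Sum: 262144/7 + 49152 + 132096/5 + 7424 + 1152 + 96 + 4 = 4259372/35.
Adding: ||u||_{H^1}^2 = 42010652/315 + 4259372/35 = 16069000/63.


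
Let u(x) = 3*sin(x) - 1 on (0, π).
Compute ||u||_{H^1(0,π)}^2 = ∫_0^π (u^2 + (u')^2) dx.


||u||_{H^1(0,π)}^2 = -12 + 10*π

u'(x) = 3*cos(x).
Expand u² and (u')² and integrate term by term on (0, π), using: for integers n ≥ 1, ∫_0^π sin²(nx) dx = ∫_0^π cos²(nx) dx = π/2; for n ≠ n', ∫_0^π sin(nx)sin(n'x) dx = ∫_0^π cos(nx)cos(n'x) dx = 0; and by product-to-sum, ∫_0^π sin(nx)cos(n'x) dx = ½∫_0^π [sin((n+n')x) + sin((n−n')x)] dx, which is 0 when n+n' is even and 2n/(n²−n'²) when n+n' is odd (it need not vanish on (0, π)). For the constant mode: ∫_0^π 1 dx = π, ∫_0^π cos(nx) dx = 0, ∫_0^π sin(nx) dx = (1−(−1)^n)/n.
  u² squared terms: (-1)²·∫1 dx = 1·π = π;  (3)²·∫sin(x)² dx = 9·π/2 = 9*π/2.
  u² cross terms: 2·(-1)·(3)·∫1·sin(x) dx = -6·(2) = -12.
  So ∫_0^π u² dx = π + 9*π/2 − 12 = -12 + 11*π/2.
  (u')² squared terms: (3)²·∫cos(x)² dx = 9·π/2 = 9*π/2.
  So ∫_0^π (u')² dx = 9*π/2.
||u||_{H^1}^2 = (-12 + 11*π/2) + (9*π/2) = -12 + 10*π.


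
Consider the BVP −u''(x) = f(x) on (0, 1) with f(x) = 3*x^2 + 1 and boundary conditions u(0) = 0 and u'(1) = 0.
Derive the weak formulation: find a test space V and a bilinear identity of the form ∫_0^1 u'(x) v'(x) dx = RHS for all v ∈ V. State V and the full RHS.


V = {v ∈ H^1(0, 1) : v(0) = 0} (test functions vanish at x = 0 where u is specified); weak form: ∫_0^1 u'v' dx = ∫_0^1 (3*x^2 + 1) v dx for all v ∈ V.

Multiply both sides by a test function v and integrate from 0 to 1:
  ∫_0^1 −u''(x) v(x) dx = ∫_0^1 f(x) v(x) dx.
Integrate the LHS by parts once:
  ∫_0^1 −u'' v dx = −[u'(x) v(x)]_0^1 + ∫_0^1 u'(x) v'(x) dx.
Thus ∫_0^1 u'(x) v'(x) dx = ∫_0^1 f(x) v(x) dx + [u'(x) v(x)]_0^1.
Choose V so that boundary terms are either known or forced to vanish.
Mixed BC: u(0) = 0 (Dirichlet) and u'(1) = 0 (Neumann). Define V = {v ∈ H^1(0, 1) : v(0) = 0}. Then [u' v]_0^1 = u'(1)·v(1) − u'(0)·0 = 0.
Weak formulation: find u (satisfying any essential BC) such that ∫_0^1 u'(x) v'(x) dx = ∫_0^1 f v dx for all v ∈ V (Dirichlet at 0 absorbed into V; the Neumann datum at x = 1 is zero, so no boundary term remains).
Substituting f(x) = 3*x^2 + 1, the right-hand side is ∫_0^1 (3*x^2 + 1) v dx.


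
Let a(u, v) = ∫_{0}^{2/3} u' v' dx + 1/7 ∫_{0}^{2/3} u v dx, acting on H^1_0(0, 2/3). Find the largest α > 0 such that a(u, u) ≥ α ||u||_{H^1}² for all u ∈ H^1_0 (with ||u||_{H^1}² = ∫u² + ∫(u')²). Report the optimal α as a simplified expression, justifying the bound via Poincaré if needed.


α = (4 + 63*π^2)/(7*(4 + 9*π^2))

Coercivity of a(·,·) on H^1_0(0, 2/3) means a(u, u) ≥ α ||u||_{H^1}² for every u ∈ H^1_0.
The interval has length L = 2/3, and Poincaré/coercivity depend only on L. Here a(u, u) = ∫(u')² + (1/7)·∫u².
Here 0 < c = 1/7 < 1. The condition a(u,u) ≥ α||u||_{H^1}² reads (1−α)∫(u')² ≥ (α−c)∫u². Any admissible α is ≤ 1 (rapidly oscillating u have ∫u²/∫(u')² → 0), and α = 1 would force 0 ≥ (1−c)∫u², impossible since c < 1; so 1−α > 0. By the sharp Poincaré inequality on H^1_0 of an interval of length L, ∫(u')² ≥ (π/L)²∫u² with equality for the first sine mode sin(π(x−x₀)/L) (x₀ the left endpoint), so the inequality holds for all u iff (1−α)(π/L)² ≥ α − c, i.e. α ≤ ((π/L)² + c)/((π/L)² + 1) = (1 + c(L/π)²)/(1 + (L/π)²). With (π/L)² = 9*π^2/4 and c = 1/7, the largest admissible constant is α = ((π/L)² + c)/((π/L)² + 1).
Simplifying, α = (4 + 63*π^2)/(7*(4 + 9*π^2)).


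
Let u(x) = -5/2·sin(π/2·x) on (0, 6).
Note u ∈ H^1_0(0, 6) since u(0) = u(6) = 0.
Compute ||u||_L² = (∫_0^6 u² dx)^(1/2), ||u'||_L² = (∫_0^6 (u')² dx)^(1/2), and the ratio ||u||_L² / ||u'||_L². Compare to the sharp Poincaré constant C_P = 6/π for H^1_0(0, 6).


||u||_L² / ||u'||_L² = 2/π < C_P = 6/π.

u(x) = -5/2·sin(π/2·x), so u'(x) = -5*π*cos(π*x/2)/4.
Writing u(x) = A·sin(kπx/L) with A = -5/2 and k = 3, use ∫_0^L sin²(kπx/L) dx = L/2 and ∫_0^L cos²(kπx/L) dx = L/2.
u² = 25/4·sin²(π/2·x) and (u')² = 25*π^2/16·cos²(π/2·x), and each of sin², cos² integrates to L/2 = 3 over (0, 6).
∫_0^6 u² dx = 75/4, so ||u||_L² = 5*sqrt(3)/2.
∫_0^6 (u')² dx = 75*π^2/16, so ||u'||_L² = 5*sqrt(3)*π/4.
Ratio ||u||_L² / ||u'||_L² = 2/π.
Sharp Poincaré constant on H^1_0(0, 6) is C_P = L/π = 6/π, achieved by sin(π/6·x).
This is the k = 3 harmonic; the ratio L/(kπ) is strictly less than C_P = L/π, consistent with the sharp inequality ||u||_L² ≤ C_P ||u'||_L².


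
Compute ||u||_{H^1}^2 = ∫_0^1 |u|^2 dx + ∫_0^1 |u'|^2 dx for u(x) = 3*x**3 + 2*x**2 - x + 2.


||u||_{H^1}^2 = 4244/105

The H^1 norm (squared) on an interval (0, L) is
  ||u||_{H^1}^2 = ∫_0^L u(x)^2 dx + ∫_0^L u'(x)^2 dx.
Compute u'(x) = 9*x**2 + 4*x - 1.
Then u(x)^2 = 9*x**6 + 12*x**5 - 2*x**4 + 8*x**3 + 9*x**2 - 4*x + 4 and u'(x)^2 = 81*x**4 + 72*x**3 - 2*x**2 - 8*x + 1.
Integrate each monomial from 0 to 1 using ∫_0^1 c·x^n dx = c·1^(n+1)/(n+1):
  ∫_0^1 u(x)^2 dx = ∫_0^1 (9*x^6 + 12*x^5 - 2*x^4 + 8*x^3 + 9*x^2 - 4*x + 4) dx. Term by term:
    ∫_0^1 9*x^6 dx = 9/7;  ∫_0^1 12*x^5 dx = 2;  ∫_0^1 -2*x^4 dx = -2/5;
    ∫_0^1 8*x^3 dx = 2;  ∫_0^1 9*x^2 dx = 3;  ∫_0^1 -4*x dx = -2;
    ∫_0^1 4 dx = 4.
  Sum: 9/7 + 2 − 2/5 + 2 + 3 − 2 + 4 = 346/35.
  ∫_0^1 u'(x)^2 dx = ∫_0^1 (81*x^4 + 72*x^3 - 2*x^2 - 8*x + 1) dx. Term by term:
    ∫_0^1 81*x^4 dx = 81/5;  ∫_0^1 72*x^3 dx = 18;  ∫_0^1 -2*x^2 dx = -2/3;
    ∫_0^1 -8*x dx = -4;  ∫_0^1 1 dx = 1.
  Sum: 81/5 + 18 − 2/3 − 4 + 1 = 458/15.
Adding: ||u||_{H^1}^2 = 346/35 + 458/15 = 4244/105.


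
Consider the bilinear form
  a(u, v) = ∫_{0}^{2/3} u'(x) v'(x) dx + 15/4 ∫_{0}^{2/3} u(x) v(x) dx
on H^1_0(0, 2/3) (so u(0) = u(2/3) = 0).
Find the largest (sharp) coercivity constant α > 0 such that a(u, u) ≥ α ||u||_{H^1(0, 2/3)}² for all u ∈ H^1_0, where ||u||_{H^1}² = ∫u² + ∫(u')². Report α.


α = 1

Coercivity of a(·,·) on H^1_0(0, 2/3) means a(u, u) ≥ α ||u||_{H^1}² for every u ∈ H^1_0.
The interval has length L = 2/3, and Poincaré/coercivity depend only on L. Here a(u, u) = ∫(u')² + (15/4)·∫u².
Here c = 15/4 ≥ 1, so a(u,u) = ∫(u')² + c∫u² ≥ ∫(u')² + ∫u² = ||u||_{H^1}², i.e. α = 1 works. No larger α is possible: a(u,u) ≥ α||u||_{H^1}² means (1−α)∫(u')² ≥ (α−c)∫u², and for the modes u_n = sin(nπ(x−x₀)/L) (x₀ the left endpoint) one has ∫u_n²/∫(u_n')² = (L/(nπ))² → 0, so a(u_n,u_n)/||u_n||_{H^1}² → 1. Hence the optimal constant is α = 1.
Therefore α = 1.


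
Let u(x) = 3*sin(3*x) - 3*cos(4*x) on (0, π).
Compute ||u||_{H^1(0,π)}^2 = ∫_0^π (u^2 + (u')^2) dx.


||u||_{H^1(0,π)}^2 = 1836/7 + 243*π/2

u'(x) = 12*sin(4*x) + 9*cos(3*x).
Expand u² and (u')² and integrate term by term on (0, π), using: for integers n ≥ 1, ∫_0^π sin²(nx) dx = ∫_0^π cos²(nx) dx = π/2; for n ≠ n', ∫_0^π sin(nx)sin(n'x) dx = ∫_0^π cos(nx)cos(n'x) dx = 0; and by product-to-sum, ∫_0^π sin(nx)cos(n'x) dx = ½∫_0^π [sin((n+n')x) + sin((n−n')x)] dx, which is 0 when n+n' is even and 2n/(n²−n'²) when n+n' is odd (it need not vanish on (0, π)).
  u² squared terms: (-3)²·∫cos(4x)² dx = 9·π/2 = 9*π/2;  (3)²·∫sin(3x)² dx = 9·π/2 = 9*π/2.
  u² cross terms: 2·(-3)·(3)·∫cos(4x)·sin(3x) dx = -18·(-6/7) = 108/7.
  So ∫_0^π u² dx = 9*π/2 + 9*π/2 + 108/7 = 108/7 + 9*π.
  (u')² squared terms: (9)²·∫cos(3x)² dx = 81·π/2 = 81*π/2;  (12)²·∫sin(4x)² dx = 144·π/2 = 72*π.
  (u')² cross terms: 2·(9)·(12)·∫cos(3x)·sin(4x) dx = 216·(8/7) = 1728/7.
  So ∫_0^π (u')² dx = 81*π/2 + 72*π + 1728/7 = 1728/7 + 225*π/2.
||u||_{H^1}^2 = (108/7 + 9*π) + (1728/7 + 225*π/2) = 1836/7 + 243*π/2.


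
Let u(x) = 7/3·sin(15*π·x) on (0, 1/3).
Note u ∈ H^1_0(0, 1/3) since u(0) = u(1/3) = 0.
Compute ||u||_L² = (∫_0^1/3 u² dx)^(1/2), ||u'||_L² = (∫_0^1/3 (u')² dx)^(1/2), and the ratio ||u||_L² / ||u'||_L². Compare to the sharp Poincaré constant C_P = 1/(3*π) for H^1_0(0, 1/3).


||u||_L² / ||u'||_L² = 1/(15*π) < C_P = 1/(3*π).

u(x) = 7/3·sin(15*π·x), so u'(x) = 35*π*cos(15*π*x).
Writing u(x) = A·sin(kπx/L) with A = 7/3 and k = 5, use ∫_0^L sin²(kπx/L) dx = L/2 and ∫_0^L cos²(kπx/L) dx = L/2.
u² = 49/9·sin²(15*π·x) and (u')² = 1225*π^2·cos²(15*π·x), and each of sin², cos² integrates to L/2 = 1/6 over (0, 1/3).
∫_0^1/3 u² dx = 49/54, so ||u||_L² = 7*sqrt(6)/18.
∫_0^1/3 (u')² dx = 1225*π^2/6, so ||u'||_L² = 35*sqrt(6)*π/6.
Ratio ||u||_L² / ||u'||_L² = 1/(15*π).
Sharp Poincaré constant on H^1_0(0, 1/3) is C_P = L/π = 1/(3*π), achieved by sin(3*π·x).
This is the k = 5 harmonic; the ratio L/(kπ) is strictly less than C_P = L/π, consistent with the sharp inequality ||u||_L² ≤ C_P ||u'||_L².


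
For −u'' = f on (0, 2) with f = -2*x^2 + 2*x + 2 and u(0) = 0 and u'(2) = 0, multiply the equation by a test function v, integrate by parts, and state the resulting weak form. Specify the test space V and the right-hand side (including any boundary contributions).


V = {v ∈ H^1(0, 2) : v(0) = 0} (test functions vanish at x = 0 where u is specified); weak form: ∫_0^2 u'v' dx = ∫_0^2 (-2*x^2 + 2*x + 2) v dx for all v ∈ V.

Multiply both sides by a test function v and integrate from 0 to 2:
  ∫_0^2 −u''(x) v(x) dx = ∫_0^2 f(x) v(x) dx.
Integrate the LHS by parts once:
  ∫_0^2 −u'' v dx = −[u'(x) v(x)]_0^2 + ∫_0^2 u'(x) v'(x) dx.
Thus ∫_0^2 u'(x) v'(x) dx = ∫_0^2 f(x) v(x) dx + [u'(x) v(x)]_0^2.
Choose V so that boundary terms are either known or forced to vanish.
Mixed BC: u(0) = 0 (Dirichlet) and u'(2) = 0 (Neumann). Define V = {v ∈ H^1(0, 2) : v(0) = 0}. Then [u' v]_0^2 = u'(2)·v(2) − u'(0)·0 = 0.
Weak formulation: find u (satisfying any essential BC) such that ∫_0^2 u'(x) v'(x) dx = ∫_0^2 f v dx for all v ∈ V (Dirichlet at 0 absorbed into V; the Neumann datum at x = 2 is zero, so no boundary term remains).
Substituting f(x) = -2*x^2 + 2*x + 2, the right-hand side is ∫_0^2 (-2*x^2 + 2*x + 2) v dx.


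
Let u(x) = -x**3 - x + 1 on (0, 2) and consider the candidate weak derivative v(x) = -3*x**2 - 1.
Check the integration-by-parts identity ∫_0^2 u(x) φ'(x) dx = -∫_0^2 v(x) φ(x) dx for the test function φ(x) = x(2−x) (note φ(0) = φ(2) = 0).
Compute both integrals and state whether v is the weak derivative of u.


LHS = 92/15, RHS = 92/15. Yes, v = u' weakly.

u(x) = -x**3 - x + 1, classical derivative u'(x) = -3*x**2 - 1.
φ(x) = x(2−x), so φ'(x) = 2 - 2*x.
Note φ(0) = φ(2) = 0, so the boundary term u·φ vanishes.
LHS = ∫_0^2 u(x) φ'(x) dx = ∫_0^2 (2*x^4 - 2*x^3 + 2*x^2 - 4*x + 2) dx. Term by term:
  ∫_0^2 2*x^4 dx = 64/5;  ∫_0^2 -2*x^3 dx = -8;  ∫_0^2 2*x^2 dx = 16/3;
  ∫_0^2 -4*x dx = -8;  ∫_0^2 2 dx = 4.
Sum: 64/5 − 8 + 16/3 − 8 + 4 = 92/15.
So LHS = 92/15.
∫_0^2 v(x) φ(x) dx = ∫_0^2 (3*x^4 - 6*x^3 + x^2 - 2*x) dx. Term by term:
  ∫_0^2 3*x^4 dx = 96/5;  ∫_0^2 -6*x^3 dx = -24;  ∫_0^2 x^2 dx = 8/3;
  ∫_0^2 -2*x dx = -4.
Sum: 96/5 − 24 + 8/3 − 4 = -92/15.
So RHS = -∫_0^2 v(x) φ(x) dx = 92/15.
LHS = RHS, so the identity holds for this test φ.
Moreover u is smooth here and v(x) = u'(x) = -3*x**2 - 1 pointwise, so the identity holds for every test function. Hence v is the weak derivative of u.


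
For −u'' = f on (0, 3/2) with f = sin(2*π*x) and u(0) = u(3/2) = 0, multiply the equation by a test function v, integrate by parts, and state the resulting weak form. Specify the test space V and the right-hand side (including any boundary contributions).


V = H^1_0(0, 3/2) (so v(0) = v(3/2) = 0); weak form: ∫_0^3/2 u'v' dx = ∫_0^3/2 (sin(2*π*x)) v dx for all v ∈ V.

Multiply both sides by a test function v and integrate from 0 to 3/2:
  ∫_0^3/2 −u''(x) v(x) dx = ∫_0^3/2 f(x) v(x) dx.
Integrate the LHS by parts once:
  ∫_0^3/2 −u'' v dx = −[u'(x) v(x)]_0^3/2 + ∫_0^3/2 u'(x) v'(x) dx.
Thus ∫_0^3/2 u'(x) v'(x) dx = ∫_0^3/2 f(x) v(x) dx + [u'(x) v(x)]_0^3/2.
Choose V so that boundary terms are either known or forced to vanish.
u is Dirichlet: u(0) = u(3/2) = 0. Let V = H^1_0(0, 3/2); then v(0) = v(3/2) = 0, and [u' v]_0^3/2 = 0.
Weak formulation: find u (satisfying any essential BC) such that ∫_0^3/2 u'(x) v'(x) dx = ∫_0^3/2 f v dx for all v ∈ V.
Substituting f(x) = sin(2*π*x), the right-hand side is ∫_0^3/2 (sin(2*π*x)) v dx.


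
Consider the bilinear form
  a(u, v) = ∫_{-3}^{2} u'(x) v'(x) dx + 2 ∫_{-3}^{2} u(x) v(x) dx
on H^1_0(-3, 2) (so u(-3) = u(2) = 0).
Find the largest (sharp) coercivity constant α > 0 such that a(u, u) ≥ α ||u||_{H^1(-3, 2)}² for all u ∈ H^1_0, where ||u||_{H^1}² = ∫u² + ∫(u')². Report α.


α = 1

Coercivity of a(·,·) on H^1_0(-3, 2) means a(u, u) ≥ α ||u||_{H^1}² for every u ∈ H^1_0.
The interval has length L = 5, and Poincaré/coercivity depend only on L. Here a(u, u) = ∫(u')² + (2)·∫u².
Here c = 2 ≥ 1, so a(u,u) = ∫(u')² + c∫u² ≥ ∫(u')² + ∫u² = ||u||_{H^1}², i.e. α = 1 works. No larger α is possible: a(u,u) ≥ α||u||_{H^1}² means (1−α)∫(u')² ≥ (α−c)∫u², and for the modes u_n = sin(nπ(x−x₀)/L) (x₀ the left endpoint) one has ∫u_n²/∫(u_n')² = (L/(nπ))² → 0, so a(u_n,u_n)/||u_n||_{H^1}² → 1. Hence the optimal constant is α = 1.
Therefore α = 1.


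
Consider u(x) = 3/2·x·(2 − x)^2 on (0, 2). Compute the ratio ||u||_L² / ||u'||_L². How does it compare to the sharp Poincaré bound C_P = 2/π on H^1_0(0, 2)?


||u||_L² / ||u'||_L² = sqrt(14)/7 < C_P = 2/π.

u(x) = 3/2·x·(2 − x)^2, so u'(x) = 3*(x/2 - 1)*(3*x - 2).
u(x) = 3/2·x·(2 − x)^2 vanishes at x = 0 and x = 2, so u ∈ H^1_0(0, 2). Differentiate via the product rule and integrate the resulting polynomials term by term.
  ∫_0^2 u² dx = ∫_0^2 (9*x^6/4 - 18*x^5 + 54*x^4 - 72*x^3 + 36*x^2) dx. Term by term:
    ∫_0^2 9*x^6/4 dx = 288/7;  ∫_0^2 -18*x^5 dx = -192;  ∫_0^2 54*x^4 dx = 1728/5;
    ∫_0^2 -72*x^3 dx = -288;  ∫_0^2 36*x^2 dx = 96.
  Sum: 288/7 − 192 + 1728/5 − 288 + 96 = 96/35.
  ∫_0^2 (u')² dx = ∫_0^2 (81*x^4/4 - 108*x^3 + 198*x^2 - 144*x + 36) dx. Term by term:
    ∫_0^2 81*x^4/4 dx = 648/5;  ∫_0^2 -108*x^3 dx = -432;  ∫_0^2 198*x^2 dx = 528;
    ∫_0^2 -144*x dx = -288;  ∫_0^2 36 dx = 72.
  Sum: 648/5 − 432 + 528 − 288 + 72 = 48/5.
∫_0^2 u² dx = 96/35, so ||u||_L² = 4*sqrt(210)/35.
∫_0^2 (u')² dx = 48/5, so ||u'||_L² = 4*sqrt(15)/5.
Ratio ||u||_L² / ||u'||_L² = sqrt(14)/7.
Sharp Poincaré constant on H^1_0(0, 2) is C_P = L/π = 2/π, achieved by sin(π/2·x).
A polynomial bump cannot attain the sharp Poincaré constant (only the first sine eigenfunction does), so the ratio is strictly less than C_P, consistent with ||u||_L² ≤ C_P ||u'||_L².


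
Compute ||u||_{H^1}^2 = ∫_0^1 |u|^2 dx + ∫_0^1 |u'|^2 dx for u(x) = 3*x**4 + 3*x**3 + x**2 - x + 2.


||u||_{H^1}^2 = 12973/140

The H^1 norm (squared) on an interval (0, L) is
  ||u||_{H^1}^2 = ∫_0^L u(x)^2 dx + ∫_0^L u'(x)^2 dx.
Compute u'(x) = 12*x**3 + 9*x**2 + 2*x - 1.
Then u(x)^2 = 9*x**8 + 18*x**7 + 15*x**6 + 7*x**4 + 10*x**3 + 5*x**2 - 4*x + 4 and u'(x)^2 = 144*x**6 + 216*x**5 + 129*x**4 + 12*x**3 - 14*x**2 - 4*x + 1.
Integrate each monomial from 0 to 1 using ∫_0^1 c·x^n dx = c·1^(n+1)/(n+1):
  ∫_0^1 u(x)^2 dx = ∫_0^1 (9*x^8 + 18*x^7 + 15*x^6 + 7*x^4 + 10*x^3 + 5*x^2 - 4*x + 4) dx. Term by term:
    ∫_0^1 9*x^8 dx = 1;  ∫_0^1 18*x^7 dx = 9/4;  ∫_0^1 15*x^6 dx = 15/7;
    ∫_0^1 7*x^4 dx = 7/5;  ∫_0^1 10*x^3 dx = 5/2;  ∫_0^1 5*x^2 dx = 5/3;
    ∫_0^1 -4*x dx = -2;  ∫_0^1 4 dx = 4.
  Sum: 1 + 9/4 + 15/7 + 7/5 + 5/2 + 5/3 − 2 + 4 = 5443/420.
  ∫_0^1 u'(x)^2 dx = ∫_0^1 (144*x^6 + 216*x^5 + 129*x^4 + 12*x^3 - 14*x^2 - 4*x + 1) dx. Term by term:
    ∫_0^1 144*x^6 dx = 144/7;  ∫_0^1 216*x^5 dx = 36;  ∫_0^1 129*x^4 dx = 129/5;
    ∫_0^1 12*x^3 dx = 3;  ∫_0^1 -14*x^2 dx = -14/3;  ∫_0^1 -4*x dx = -2;
    ∫_0^1 1 dx = 1.
  Sum: 144/7 + 36 + 129/5 + 3 − 14/3 − 2 + 1 = 8369/105.
Adding: ||u||_{H^1}^2 = 5443/420 + 8369/105 = 12973/140.


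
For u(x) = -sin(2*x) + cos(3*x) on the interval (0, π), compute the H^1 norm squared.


||u||_{H^1(0,π)}^2 = 16 + 15*π/2

u'(x) = -3*sin(3*x) - 2*cos(2*x).
Expand u² and (u')² and integrate term by term on (0, π), using: for integers n ≥ 1, ∫_0^π sin²(nx) dx = ∫_0^π cos²(nx) dx = π/2; for n ≠ n', ∫_0^π sin(nx)sin(n'x) dx = ∫_0^π cos(nx)cos(n'x) dx = 0; and by product-to-sum, ∫_0^π sin(nx)cos(n'x) dx = ½∫_0^π [sin((n+n')x) + sin((n−n')x)] dx, which is 0 when n+n' is even and 2n/(n²−n'²) when n+n' is odd (it need not vanish on (0, π)).
  u² squared terms: (-1)²·∫sin(2x)² dx = 1·π/2 = π/2;  (1)²·∫cos(3x)² dx = 1·π/2 = π/2.
  u² cross terms: 2·(-1)·(1)·∫sin(2x)·cos(3x) dx = -2·(-4/5) = 8/5.
  So ∫_0^π u² dx = π/2 + π/2 + 8/5 = 8/5 + π.
  (u')² squared terms: (-3)²·∫sin(3x)² dx = 9·π/2 = 9*π/2;  (-2)²·∫cos(2x)² dx = 4·π/2 = 2*π.
  (u')² cross terms: 2·(-3)·(-2)·∫sin(3x)·cos(2x) dx = 12·(6/5) = 72/5.
  So ∫_0^π (u')² dx = 9*π/2 + 2*π + 72/5 = 72/5 + 13*π/2.
||u||_{H^1}^2 = (8/5 + π) + (72/5 + 13*π/2) = 16 + 15*π/2.


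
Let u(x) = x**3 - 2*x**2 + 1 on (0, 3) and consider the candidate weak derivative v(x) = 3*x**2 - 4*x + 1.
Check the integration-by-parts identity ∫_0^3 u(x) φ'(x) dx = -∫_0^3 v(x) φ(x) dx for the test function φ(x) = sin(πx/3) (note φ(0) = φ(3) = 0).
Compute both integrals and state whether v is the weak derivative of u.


LHS = -45/π + 324/π^3, RHS = -51/π + 324/π^3. No, v is not the weak derivative of u.

u(x) = x**3 - 2*x**2 + 1, classical derivative u'(x) = 3*x**2 - 4*x.
φ(x) = sin(πx/3), so φ'(x) = π*cos(π*x/3)/3.
Note φ(0) = φ(3) = 0, so the boundary term u·φ vanishes.
LHS = ∫_0^3 u(x) φ'(x) dx = ∫_0^3 (π*x^3*cos(π*x/3)/3 - 2*π*x^2*cos(π*x/3)/3 + π*cos(π*x/3)/3) dx. Term by term:
  ∫_0^3 π*cos(π*x/3)/3 dx = 0;  ∫_0^3 -2*π*x^2*cos(π*x/3)/3 dx = 36/π;  ∫_0^3 π*x^3*cos(π*x/3)/3 dx = -81/π + 324/π^3.
Sum: 0 + 36/π + -81/π + 324/π^3 = -45/π + 324/π^3.
So LHS = -45/π + 324/π^3.
∫_0^3 v(x) φ(x) dx = ∫_0^3 (3*x^2*sin(π*x/3) - 4*x*sin(π*x/3) + sin(π*x/3)) dx. Term by term:
  ∫_0^3 -4*x*sin(π*x/3) dx = -36/π;  ∫_0^3 3*x^2*sin(π*x/3) dx = -324/π^3 + 81/π;  ∫_0^3 sin(π*x/3) dx = 6/π.
Sum: -36/π + -324/π^3 + 81/π + 6/π = -324/π^3 + 51/π.
So RHS = -∫_0^3 v(x) φ(x) dx = -51/π + 324/π^3.
LHS − RHS = 6/π ≠ 0, so the identity fails.
(For a valid weak derivative the identity must hold for EVERY test function, in particular this one. The failure shows v is NOT the weak derivative of u.)
Correct weak derivative would be u'(x) = 3*x**2 - 4*x.


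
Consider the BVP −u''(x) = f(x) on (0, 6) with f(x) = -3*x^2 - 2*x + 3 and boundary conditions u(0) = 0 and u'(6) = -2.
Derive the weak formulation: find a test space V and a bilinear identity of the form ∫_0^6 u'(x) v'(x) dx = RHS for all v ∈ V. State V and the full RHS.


V = {v ∈ H^1(0, 6) : v(0) = 0} (test functions vanish at x = 0 where u is specified); weak form: ∫_0^6 u'v' dx = ∫_0^6 (-3*x^2 - 2*x + 3) v dx − 2·v(6) for all v ∈ V.

Multiply both sides by a test function v and integrate from 0 to 6:
  ∫_0^6 −u''(x) v(x) dx = ∫_0^6 f(x) v(x) dx.
Integrate the LHS by parts once:
  ∫_0^6 −u'' v dx = −[u'(x) v(x)]_0^6 + ∫_0^6 u'(x) v'(x) dx.
Thus ∫_0^6 u'(x) v'(x) dx = ∫_0^6 f(x) v(x) dx + [u'(x) v(x)]_0^6.
Choose V so that boundary terms are either known or forced to vanish.
Mixed BC: u(0) = 0 (Dirichlet) and u'(6) = -2 (Neumann). Define V = {v ∈ H^1(0, 6) : v(0) = 0}. Then [u' v]_0^6 = u'(6)·v(6) − u'(0)·0 = − 2·v(6).
Weak formulation: find u (satisfying any essential BC) such that ∫_0^6 u'(x) v'(x) dx = ∫_0^6 f v dx − 2·v(6) for all v ∈ V (Dirichlet at 0 absorbed into V; Neumann datum at x = 6 contributes the boundary term).
Substituting f(x) = -3*x^2 - 2*x + 3, the right-hand side is ∫_0^6 (-3*x^2 - 2*x + 3) v dx − 2·v(6).


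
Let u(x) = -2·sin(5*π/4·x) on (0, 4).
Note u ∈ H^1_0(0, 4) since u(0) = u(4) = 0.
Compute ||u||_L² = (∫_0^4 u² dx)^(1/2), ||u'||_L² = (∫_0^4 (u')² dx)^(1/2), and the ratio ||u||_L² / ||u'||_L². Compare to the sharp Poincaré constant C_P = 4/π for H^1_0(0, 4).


||u||_L² / ||u'||_L² = 4/(5*π) < C_P = 4/π.

u(x) = -2·sin(5*π/4·x), so u'(x) = -5*π*cos(5*π*x/4)/2.
Writing u(x) = A·sin(kπx/L) with A = -2 and k = 5, use ∫_0^L sin²(kπx/L) dx = L/2 and ∫_0^L cos²(kπx/L) dx = L/2.
u² = 4·sin²(5*π/4·x) and (u')² = 25*π^2/4·cos²(5*π/4·x), and each of sin², cos² integrates to L/2 = 2 over (0, 4).
∫_0^4 u² dx = 8, so ||u||_L² = 2*sqrt(2).
∫_0^4 (u')² dx = 25*π^2/2, so ||u'||_L² = 5*sqrt(2)*π/2.
Ratio ||u||_L² / ||u'||_L² = 4/(5*π).
Sharp Poincaré constant on H^1_0(0, 4) is C_P = L/π = 4/π, achieved by sin(π/4·x).
This is the k = 5 harmonic; the ratio L/(kπ) is strictly less than C_P = L/π, consistent with the sharp inequality ||u||_L² ≤ C_P ||u'||_L².


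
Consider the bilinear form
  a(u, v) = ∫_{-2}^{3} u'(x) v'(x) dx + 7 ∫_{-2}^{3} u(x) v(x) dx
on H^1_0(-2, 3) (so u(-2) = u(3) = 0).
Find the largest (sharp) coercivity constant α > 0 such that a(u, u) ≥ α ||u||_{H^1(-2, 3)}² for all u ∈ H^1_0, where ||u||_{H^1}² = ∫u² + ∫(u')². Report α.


α = 1

Coercivity of a(·,·) on H^1_0(-2, 3) means a(u, u) ≥ α ||u||_{H^1}² for every u ∈ H^1_0.
The interval has length L = 5, and Poincaré/coercivity depend only on L. Here a(u, u) = ∫(u')² + (7)·∫u².
Here c = 7 ≥ 1, so a(u,u) = ∫(u')² + c∫u² ≥ ∫(u')² + ∫u² = ||u||_{H^1}², i.e. α = 1 works. No larger α is possible: a(u,u) ≥ α||u||_{H^1}² means (1−α)∫(u')² ≥ (α−c)∫u², and for the modes u_n = sin(nπ(x−x₀)/L) (x₀ the left endpoint) one has ∫u_n²/∫(u_n')² = (L/(nπ))² → 0, so a(u_n,u_n)/||u_n||_{H^1}² → 1. Hence the optimal constant is α = 1.
Therefore α = 1.


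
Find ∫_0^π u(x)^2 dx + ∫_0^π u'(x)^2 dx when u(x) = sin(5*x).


||u||_{H^1(0,π)}^2 = 13*π

u'(x) = 5*cos(5*x).
Expand u² and (u')² and integrate term by term on (0, π), using: for integers n ≥ 1, ∫_0^π sin²(nx) dx = ∫_0^π cos²(nx) dx = π/2; for n ≠ n', ∫_0^π sin(nx)sin(n'x) dx = ∫_0^π cos(nx)cos(n'x) dx = 0; and by product-to-sum, ∫_0^π sin(nx)cos(n'x) dx = ½∫_0^π [sin((n+n')x) + sin((n−n')x)] dx, which is 0 when n+n' is even and 2n/(n²−n'²) when n+n' is odd (it need not vanish on (0, π)).
  u² squared terms: (1)²·∫sin(5x)² dx = 1·π/2 = π/2.
  So ∫_0^π u² dx = π/2.
  (u')² squared terms: (5)²·∫cos(5x)² dx = 25·π/2 = 25*π/2.
  So ∫_0^π (u')² dx = 25*π/2.
||u||_{H^1}^2 = (π/2) + (25*π/2) = 13*π.


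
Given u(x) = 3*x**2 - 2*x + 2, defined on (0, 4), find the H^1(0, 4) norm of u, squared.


||u||_{H^1}^2 = 29408/15

The H^1 norm (squared) on an interval (0, L) is
  ||u||_{H^1}^2 = ∫_0^L u(x)^2 dx + ∫_0^L u'(x)^2 dx.
Compute u'(x) = 6*x - 2.
Then u(x)^2 = 9*x**4 - 12*x**3 + 16*x**2 - 8*x + 4 and u'(x)^2 = 36*x**2 - 24*x + 4.
Integrate each monomial from 0 to 4 using ∫_0^4 c·x^n dx = c·4^(n+1)/(n+1):
  ∫_0^4 u(x)^2 dx = ∫_0^4 (9*x^4 - 12*x^3 + 16*x^2 - 8*x + 4) dx. Term by term:
    ∫_0^4 9*x^4 dx = 9216/5;  ∫_0^4 -12*x^3 dx = -768;  ∫_0^4 16*x^2 dx = 1024/3;
    ∫_0^4 -8*x dx = -64;  ∫_0^4 4 dx = 16.
  Sum: 9216/5 − 768 + 1024/3 − 64 + 16 = 20528/15.
  ∫_0^4 u'(x)^2 dx = ∫_0^4 (36*x^2 - 24*x + 4) dx. Term by term:
    ∫_0^4 36*x^2 dx = 768;  ∫_0^4 -24*x dx = -192;  ∫_0^4 4 dx = 16.
  Sum: 768 − 192 + 16 = 592.
Adding: ||u||_{H^1}^2 = 20528/15 + 592 = 29408/15.


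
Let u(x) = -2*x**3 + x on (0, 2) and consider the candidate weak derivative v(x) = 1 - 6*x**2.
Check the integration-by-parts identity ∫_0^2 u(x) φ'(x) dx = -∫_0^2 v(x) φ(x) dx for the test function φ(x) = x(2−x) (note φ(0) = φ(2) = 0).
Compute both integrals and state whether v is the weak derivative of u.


LHS = 124/15, RHS = 124/15. Yes, v = u' weakly.

u(x) = -2*x**3 + x, classical derivative u'(x) = 1 - 6*x**2.
φ(x) = x(2−x), so φ'(x) = 2 - 2*x.
Note φ(0) = φ(2) = 0, so the boundary term u·φ vanishes.
LHS = ∫_0^2 u(x) φ'(x) dx = ∫_0^2 (4*x^4 - 4*x^3 - 2*x^2 + 2*x) dx. Term by term:
  ∫_0^2 4*x^4 dx = 128/5;  ∫_0^2 -4*x^3 dx = -16;  ∫_0^2 -2*x^2 dx = -16/3;
  ∫_0^2 2*x dx = 4.
Sum: 128/5 − 16 − 16/3 + 4 = 124/15.
So LHS = 124/15.
∫_0^2 v(x) φ(x) dx = ∫_0^2 (6*x^4 - 12*x^3 - x^2 + 2*x) dx. Term by term:
  ∫_0^2 6*x^4 dx = 192/5;  ∫_0^2 -12*x^3 dx = -48;  ∫_0^2 -x^2 dx = -8/3;
  ∫_0^2 2*x dx = 4.
Sum: 192/5 − 48 − 8/3 + 4 = -124/15.
So RHS = -∫_0^2 v(x) φ(x) dx = 124/15.
LHS = RHS, so the identity holds for this test φ.
Moreover u is smooth here and v(x) = u'(x) = 1 - 6*x**2 pointwise, so the identity holds for every test function. Hence v is the weak derivative of u.


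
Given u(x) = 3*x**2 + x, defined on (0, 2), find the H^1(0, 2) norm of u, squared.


||u||_{H^1}^2 = 3094/15

The H^1 norm (squared) on an interval (0, L) is
  ||u||_{H^1}^2 = ∫_0^L u(x)^2 dx + ∫_0^L u'(x)^2 dx.
Compute u'(x) = 6*x + 1.
Then u(x)^2 = 9*x**4 + 6*x**3 + x**2 and u'(x)^2 = 36*x**2 + 12*x + 1.
Integrate each monomial from 0 to 2 using ∫_0^2 c·x^n dx = c·2^(n+1)/(n+1):
  ∫_0^2 u(x)^2 dx = ∫_0^2 (9*x^4 + 6*x^3 + x^2) dx. Term by term:
    ∫_0^2 9*x^4 dx = 288/5;  ∫_0^2 6*x^3 dx = 24;  ∫_0^2 x^2 dx = 8/3.
  Sum: 288/5 + 24 + 8/3 = 1264/15.
  ∫_0^2 u'(x)^2 dx = ∫_0^2 (36*x^2 + 12*x + 1) dx. Term by term:
    ∫_0^2 36*x^2 dx = 96;  ∫_0^2 12*x dx = 24;  ∫_0^2 1 dx = 2.
  Sum: 96 + 24 + 2 = 122.
Adding: ||u||_{H^1}^2 = 1264/15 + 122 = 3094/15.


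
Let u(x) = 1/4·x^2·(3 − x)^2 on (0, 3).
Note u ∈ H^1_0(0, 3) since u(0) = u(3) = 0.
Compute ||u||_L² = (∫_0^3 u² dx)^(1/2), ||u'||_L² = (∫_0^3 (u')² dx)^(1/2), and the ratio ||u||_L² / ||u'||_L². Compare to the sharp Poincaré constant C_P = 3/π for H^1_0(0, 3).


||u||_L² / ||u'||_L² = sqrt(3)/2 < C_P = 3/π.

u(x) = 1/4·x^2·(3 − x)^2, so u'(x) = x*(x - 3)*(2*x - 3)/2.
u(x) = 1/4·x^2·(3 − x)^2 vanishes at x = 0 and x = 3, so u ∈ H^1_0(0, 3). Differentiate via the product rule and integrate the resulting polynomials term by term.
  ∫_0^3 u² dx = ∫_0^3 (x^8/16 - 3*x^7/4 + 27*x^6/8 - 27*x^5/4 + 81*x^4/16) dx. Term by term:
    ∫_0^3 x^8/16 dx = 2187/16;  ∫_0^3 -3*x^7/4 dx = -19683/32;  ∫_0^3 27*x^6/8 dx = 59049/56;
    ∫_0^3 -27*x^5/4 dx = -6561/8;  ∫_0^3 81*x^4/16 dx = 19683/80.
  Sum: 2187/16 − 19683/32 + 59049/56 − 6561/8 + 19683/80 = 2187/1120.
  ∫_0^3 (u')² dx = ∫_0^3 (x^6 - 9*x^5 + 117*x^4/4 - 81*x^3/2 + 81*x^2/4) dx. Term by term:
    ∫_0^3 x^6 dx = 2187/7;  ∫_0^3 -9*x^5 dx = -2187/2;  ∫_0^3 117*x^4/4 dx = 28431/20;
    ∫_0^3 -81*x^3/2 dx = -6561/8;  ∫_0^3 81*x^2/4 dx = 729/4.
  Sum: 2187/7 − 2187/2 + 28431/20 − 6561/8 + 729/4 = 729/280.
∫_0^3 u² dx = 2187/1120, so ||u||_L² = 27*sqrt(210)/280.
∫_0^3 (u')² dx = 729/280, so ||u'||_L² = 27*sqrt(70)/140.
Ratio ||u||_L² / ||u'||_L² = sqrt(3)/2.
Sharp Poincaré constant on H^1_0(0, 3) is C_P = L/π = 3/π, achieved by sin(π/3·x).
A polynomial bump cannot attain the sharp Poincaré constant (only the first sine eigenfunction does), so the ratio is strictly less than C_P, consistent with ||u||_L² ≤ C_P ||u'||_L².


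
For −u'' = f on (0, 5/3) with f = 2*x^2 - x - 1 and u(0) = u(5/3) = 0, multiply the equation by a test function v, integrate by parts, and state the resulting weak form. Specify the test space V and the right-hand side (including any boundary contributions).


V = H^1_0(0, 5/3) (so v(0) = v(5/3) = 0); weak form: ∫_0^5/3 u'v' dx = ∫_0^5/3 (2*x^2 - x - 1) v dx for all v ∈ V.

Multiply both sides by a test function v and integrate from 0 to 5/3:
  ∫_0^5/3 −u''(x) v(x) dx = ∫_0^5/3 f(x) v(x) dx.
Integrate the LHS by parts once:
  ∫_0^5/3 −u'' v dx = −[u'(x) v(x)]_0^5/3 + ∫_0^5/3 u'(x) v'(x) dx.
Thus ∫_0^5/3 u'(x) v'(x) dx = ∫_0^5/3 f(x) v(x) dx + [u'(x) v(x)]_0^5/3.
Choose V so that boundary terms are either known or forced to vanish.
u is Dirichlet: u(0) = u(5/3) = 0. Let V = H^1_0(0, 5/3); then v(0) = v(5/3) = 0, and [u' v]_0^5/3 = 0.
Weak formulation: find u (satisfying any essential BC) such that ∫_0^5/3 u'(x) v'(x) dx = ∫_0^5/3 f v dx for all v ∈ V.
Substituting f(x) = 2*x^2 - x - 1, the right-hand side is ∫_0^5/3 (2*x^2 - x - 1) v dx.


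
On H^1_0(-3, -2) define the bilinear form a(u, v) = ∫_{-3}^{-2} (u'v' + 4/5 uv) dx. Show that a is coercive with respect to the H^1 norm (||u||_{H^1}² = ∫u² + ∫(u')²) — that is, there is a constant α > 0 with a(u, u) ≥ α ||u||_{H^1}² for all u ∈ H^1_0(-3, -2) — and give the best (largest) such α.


α = (4/5 + π^2)/(1 + π^2)

Coercivity of a(·,·) on H^1_0(-3, -2) means a(u, u) ≥ α ||u||_{H^1}² for every u ∈ H^1_0.
The interval has length L = 1, and Poincaré/coercivity depend only on L. Here a(u, u) = ∫(u')² + (4/5)·∫u².
Here 0 < c = 4/5 < 1. The condition a(u,u) ≥ α||u||_{H^1}² reads (1−α)∫(u')² ≥ (α−c)∫u². Any admissible α is ≤ 1 (rapidly oscillating u have ∫u²/∫(u')² → 0), and α = 1 would force 0 ≥ (1−c)∫u², impossible since c < 1; so 1−α > 0. By the sharp Poincaré inequality on H^1_0 of an interval of length L, ∫(u')² ≥ (π/L)²∫u² with equality for the first sine mode sin(π(x−x₀)/L) (x₀ the left endpoint), so the inequality holds for all u iff (1−α)(π/L)² ≥ α − c, i.e. α ≤ ((π/L)² + c)/((π/L)² + 1) = (1 + c(L/π)²)/(1 + (L/π)²). With (π/L)² = π^2 and c = 4/5, the largest admissible constant is α = ((π/L)² + c)/((π/L)² + 1).
Simplifying, α = (4/5 + π^2)/(1 + π^2).


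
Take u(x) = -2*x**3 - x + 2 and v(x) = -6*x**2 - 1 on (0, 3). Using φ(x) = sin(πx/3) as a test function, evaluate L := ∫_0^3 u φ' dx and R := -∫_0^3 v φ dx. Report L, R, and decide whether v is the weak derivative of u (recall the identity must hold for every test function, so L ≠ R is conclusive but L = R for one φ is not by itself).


LHS = -648/π^3 + 168/π, RHS = -648/π^3 + 168/π. Yes, v = u' weakly.

u(x) = -2*x**3 - x + 2, classical derivative u'(x) = -6*x**2 - 1.
φ(x) = sin(πx/3), so φ'(x) = π*cos(π*x/3)/3.
Note φ(0) = φ(3) = 0, so the boundary term u·φ vanishes.
LHS = ∫_0^3 u(x) φ'(x) dx = ∫_0^3 (-2*π*x^3*cos(π*x/3)/3 - π*x*cos(π*x/3)/3 + 2*π*cos(π*x/3)/3) dx. Term by term:
  ∫_0^3 2*π*cos(π*x/3)/3 dx = 0;  ∫_0^3 -2*π*x^3*cos(π*x/3)/3 dx = -648/π^3 + 162/π;  ∫_0^3 -π*x*cos(π*x/3)/3 dx = 6/π.
Sum: 0 + -648/π^3 + 162/π + 6/π = -648/π^3 + 168/π.
So LHS = -648/π^3 + 168/π.
∫_0^3 v(x) φ(x) dx = ∫_0^3 (-6*x^2*sin(π*x/3) - sin(π*x/3)) dx. Term by term:
  ∫_0^3 -sin(π*x/3) dx = -6/π;  ∫_0^3 -6*x^2*sin(π*x/3) dx = -162/π + 648/π^3.
Sum: -6/π + -162/π + 648/π^3 = -168/π + 648/π^3.
So RHS = -∫_0^3 v(x) φ(x) dx = -648/π^3 + 168/π.
LHS = RHS, so the identity holds for this test φ.
Moreover u is smooth here and v(x) = u'(x) = -6*x**2 - 1 pointwise, so the identity holds for every test function. Hence v is the weak derivative of u.


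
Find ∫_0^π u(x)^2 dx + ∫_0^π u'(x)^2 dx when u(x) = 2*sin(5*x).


||u||_{H^1(0,π)}^2 = 52*π

u'(x) = 10*cos(5*x).
Expand u² and (u')² and integrate term by term on (0, π), using: for integers n ≥ 1, ∫_0^π sin²(nx) dx = ∫_0^π cos²(nx) dx = π/2; for n ≠ n', ∫_0^π sin(nx)sin(n'x) dx = ∫_0^π cos(nx)cos(n'x) dx = 0; and by product-to-sum, ∫_0^π sin(nx)cos(n'x) dx = ½∫_0^π [sin((n+n')x) + sin((n−n')x)] dx, which is 0 when n+n' is even and 2n/(n²−n'²) when n+n' is odd (it need not vanish on (0, π)).
  u² squared terms: (2)²·∫sin(5x)² dx = 4·π/2 = 2*π.
  So ∫_0^π u² dx = 2*π.
  (u')² squared terms: (10)²·∫cos(5x)² dx = 100·π/2 = 50*π.
  So ∫_0^π (u')² dx = 50*π.
||u||_{H^1}^2 = (2*π) + (50*π) = 52*π.


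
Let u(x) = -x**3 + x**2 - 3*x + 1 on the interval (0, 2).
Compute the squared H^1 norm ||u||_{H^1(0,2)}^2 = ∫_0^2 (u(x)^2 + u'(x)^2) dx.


||u||_{H^1}^2 = 9592/105

The H^1 norm (squared) on an interval (0, L) is
  ||u||_{H^1}^2 = ∫_0^L u(x)^2 dx + ∫_0^L u'(x)^2 dx.
Compute u'(x) = -3*x**2 + 2*x - 3.
Then u(x)^2 = x**6 - 2*x**5 + 7*x**4 - 8*x**3 + 11*x**2 - 6*x + 1 and u'(x)^2 = 9*x**4 - 12*x**3 + 22*x**2 - 12*x + 9.
Integrate each monomial from 0 to 2 using ∫_0^2 c·x^n dx = c·2^(n+1)/(n+1):
  ∫_0^2 u(x)^2 dx = ∫_0^2 (x^6 - 2*x^5 + 7*x^4 - 8*x^3 + 11*x^2 - 6*x + 1) dx. Term by term:
    ∫_0^2 x^6 dx = 128/7;  ∫_0^2 -2*x^5 dx = -64/3;  ∫_0^2 7*x^4 dx = 224/5;
    ∫_0^2 -8*x^3 dx = -32;  ∫_0^2 11*x^2 dx = 88/3;  ∫_0^2 -6*x dx = -12;
    ∫_0^2 1 dx = 2.
  Sum: 128/7 − 64/3 + 224/5 − 32 + 88/3 − 12 + 2 = 1018/35.
  ∫_0^2 u'(x)^2 dx = ∫_0^2 (9*x^4 - 12*x^3 + 22*x^2 - 12*x + 9) dx. Term by term:
    ∫_0^2 9*x^4 dx = 288/5;  ∫_0^2 -12*x^3 dx = -48;  ∫_0^2 22*x^2 dx = 176/3;
    ∫_0^2 -12*x dx = -24;  ∫_0^2 9 dx = 18.
  Sum: 288/5 − 48 + 176/3 − 24 + 18 = 934/15.
Adding: ||u||_{H^1}^2 = 1018/35 + 934/15 = 9592/105.


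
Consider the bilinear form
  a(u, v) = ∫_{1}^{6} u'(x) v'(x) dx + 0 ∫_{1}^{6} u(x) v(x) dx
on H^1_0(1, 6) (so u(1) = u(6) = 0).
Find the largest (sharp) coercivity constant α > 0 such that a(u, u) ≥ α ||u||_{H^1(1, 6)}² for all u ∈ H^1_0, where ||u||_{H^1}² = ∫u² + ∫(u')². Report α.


α = π^2/(π^2 + 25)

Coercivity of a(·,·) on H^1_0(1, 6) means a(u, u) ≥ α ||u||_{H^1}² for every u ∈ H^1_0.
The interval has length L = 5, and Poincaré/coercivity depend only on L. Here a(u, u) = ∫(u')² + (0)·∫u².
Here c = 0, so a(u,u) = ∫(u')² alone. The condition a(u,u) ≥ α||u||_{H^1}² reads (1−α)∫(u')² ≥ (α−c)∫u². Any admissible α is ≤ 1 (rapidly oscillating u have ∫u²/∫(u')² → 0), and α = 1 would force 0 ≥ (1−c)∫u², impossible since c < 1; so 1−α > 0. By the sharp Poincaré inequality on H^1_0 of an interval of length L, ∫(u')² ≥ (π/L)²∫u² with equality for the first sine mode sin(π(x−x₀)/L) (x₀ the left endpoint), so the inequality holds for all u iff (1−α)(π/L)² ≥ α − c, i.e. α ≤ ((π/L)² + c)/((π/L)² + 1) = (1 + c(L/π)²)/(1 + (L/π)²). (Direct route, valid since c ≤ 0: Poincaré gives c∫u² ≥ c(L/π)²∫(u')², so a(u,u) ≥ (1 + c(L/π)²)∫(u')², while ||u||_{H^1}² ≤ (1 + (L/π)²)∫(u')²; dividing yields the same α.) With (π/L)² = π^2/25 and c = 0, the largest admissible constant is α = ((π/L)² + c)/((π/L)² + 1).
Simplifying, α = π^2/(π^2 + 25).


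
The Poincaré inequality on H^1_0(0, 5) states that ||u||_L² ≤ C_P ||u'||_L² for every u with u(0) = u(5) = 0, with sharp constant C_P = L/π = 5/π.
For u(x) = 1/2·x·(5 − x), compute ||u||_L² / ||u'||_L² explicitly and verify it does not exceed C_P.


||u||_L² / ||u'||_L² = sqrt(10)/2 < C_P = 5/π.

u(x) = 1/2·x·(5 − x), so u'(x) = 5/2 - x.
u(x) = 1/2·x·(5 − x) vanishes at x = 0 and x = 5, so u ∈ H^1_0(0, 5). Differentiate via the product rule and integrate the resulting polynomials term by term.
  ∫_0^5 u² dx = ∫_0^5 (x^4/4 - 5*x^3/2 + 25*x^2/4) dx. Term by term:
    ∫_0^5 x^4/4 dx = 625/4;  ∫_0^5 -5*x^3/2 dx = -3125/8;  ∫_0^5 25*x^2/4 dx = 3125/12.
  Sum: 625/4 − 3125/8 + 3125/12 = 625/24.
  ∫_0^5 (u')² dx = ∫_0^5 (x^2 - 5*x + 25/4) dx. Term by term:
    ∫_0^5 x^2 dx = 125/3;  ∫_0^5 -5*x dx = -125/2;  ∫_0^5 25/4 dx = 125/4.
  Sum: 125/3 − 125/2 + 125/4 = 125/12.
∫_0^5 u² dx = 625/24, so ||u||_L² = 25*sqrt(6)/12.
∫_0^5 (u')² dx = 125/12, so ||u'||_L² = 5*sqrt(15)/6.
Ratio ||u||_L² / ||u'||_L² = sqrt(10)/2.
Sharp Poincaré constant on H^1_0(0, 5) is C_P = L/π = 5/π, achieved by sin(π/5·x).
A polynomial bump cannot attain the sharp Poincaré constant (only the first sine eigenfunction does), so the ratio is strictly less than C_P, consistent with ||u||_L² ≤ C_P ||u'||_L².
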